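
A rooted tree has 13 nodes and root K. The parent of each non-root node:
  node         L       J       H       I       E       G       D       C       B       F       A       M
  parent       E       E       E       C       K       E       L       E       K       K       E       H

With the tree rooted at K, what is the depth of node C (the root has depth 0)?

2

K → E → C — 2 edges.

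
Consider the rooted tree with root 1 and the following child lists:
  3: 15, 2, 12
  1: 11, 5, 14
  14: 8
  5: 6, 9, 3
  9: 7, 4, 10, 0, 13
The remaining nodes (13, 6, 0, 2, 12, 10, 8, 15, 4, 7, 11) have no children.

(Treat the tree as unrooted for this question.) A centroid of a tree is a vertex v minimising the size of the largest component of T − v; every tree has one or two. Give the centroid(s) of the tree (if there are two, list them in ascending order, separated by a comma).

5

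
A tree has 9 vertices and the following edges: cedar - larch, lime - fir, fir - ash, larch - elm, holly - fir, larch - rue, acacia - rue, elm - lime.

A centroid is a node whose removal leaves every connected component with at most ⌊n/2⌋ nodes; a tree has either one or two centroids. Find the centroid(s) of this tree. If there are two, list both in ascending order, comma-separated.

elm

Removing elm splits the tree into components of sizes 4, 4; the largest is 4 ≤ ⌊9/2⌋ = 4.
Every other node leaves some component of size > 4, so the centroid is unique.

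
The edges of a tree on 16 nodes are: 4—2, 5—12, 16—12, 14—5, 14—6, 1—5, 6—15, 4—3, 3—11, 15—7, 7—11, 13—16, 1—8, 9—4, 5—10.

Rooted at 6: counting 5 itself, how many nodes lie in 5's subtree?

5's subtree: {5, 12, 10, 1, 16, 8, 13}, size 7.

7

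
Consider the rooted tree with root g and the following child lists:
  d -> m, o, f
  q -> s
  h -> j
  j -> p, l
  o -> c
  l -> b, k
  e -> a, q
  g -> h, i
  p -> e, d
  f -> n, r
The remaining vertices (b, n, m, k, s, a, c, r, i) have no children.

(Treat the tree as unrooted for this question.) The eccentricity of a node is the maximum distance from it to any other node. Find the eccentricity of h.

5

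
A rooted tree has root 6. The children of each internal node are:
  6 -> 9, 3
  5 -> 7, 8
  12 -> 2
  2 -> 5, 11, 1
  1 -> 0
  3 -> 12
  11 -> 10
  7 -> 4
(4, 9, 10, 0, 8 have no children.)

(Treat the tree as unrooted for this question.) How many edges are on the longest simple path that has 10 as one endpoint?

6

The node farthest from 10 is 9, via 10 – 11 – 2 – 12 – 3 – 6 – 9 — 6 edges.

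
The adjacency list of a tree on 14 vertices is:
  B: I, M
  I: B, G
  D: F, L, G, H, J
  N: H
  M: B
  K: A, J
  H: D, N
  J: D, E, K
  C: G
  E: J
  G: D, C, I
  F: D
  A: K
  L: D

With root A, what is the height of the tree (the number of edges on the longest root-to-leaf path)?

7

M sits deepest: A – K – J – D – G – I – B – M — 7 edges from the root.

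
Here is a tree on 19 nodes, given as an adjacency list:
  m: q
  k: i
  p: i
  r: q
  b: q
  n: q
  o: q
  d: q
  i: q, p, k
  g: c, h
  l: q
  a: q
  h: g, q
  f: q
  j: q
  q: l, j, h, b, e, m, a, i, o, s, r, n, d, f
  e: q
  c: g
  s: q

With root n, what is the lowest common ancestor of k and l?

q

Path k→root: k i q n; path l→root: l q n.
First common node: q.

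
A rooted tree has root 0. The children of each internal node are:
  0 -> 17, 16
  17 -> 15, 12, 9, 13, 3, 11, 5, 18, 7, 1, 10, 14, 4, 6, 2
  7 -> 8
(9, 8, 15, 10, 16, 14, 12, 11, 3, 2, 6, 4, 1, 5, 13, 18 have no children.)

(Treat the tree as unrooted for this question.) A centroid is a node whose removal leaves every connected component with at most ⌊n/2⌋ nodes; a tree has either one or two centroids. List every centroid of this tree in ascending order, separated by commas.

If 17 is removed the pieces have sizes 2, 2, 1, 1, 1, 1, 1, 1, 1, 1, 1, 1, 1, 1, 1, 1, all ≤ ⌊19/2⌋ = 9.
Every other node leaves some component of size > 9, so the centroid is unique.

17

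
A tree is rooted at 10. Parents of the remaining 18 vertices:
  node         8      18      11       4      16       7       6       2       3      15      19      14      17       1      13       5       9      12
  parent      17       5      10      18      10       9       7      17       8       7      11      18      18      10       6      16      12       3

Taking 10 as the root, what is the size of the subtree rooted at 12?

Descendants of 12 (including itself): 12, 9, 7, 15, 6, 13. That's 6.

6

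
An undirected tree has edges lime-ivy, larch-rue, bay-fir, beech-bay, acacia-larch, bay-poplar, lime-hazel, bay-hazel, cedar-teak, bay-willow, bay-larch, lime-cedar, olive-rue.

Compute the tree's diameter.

Starting from olive, a farthest node is teak at distance 7.
One longest path: olive-rue-larch-bay-hazel-lime-cedar-teak.
So the diameter is 7.

7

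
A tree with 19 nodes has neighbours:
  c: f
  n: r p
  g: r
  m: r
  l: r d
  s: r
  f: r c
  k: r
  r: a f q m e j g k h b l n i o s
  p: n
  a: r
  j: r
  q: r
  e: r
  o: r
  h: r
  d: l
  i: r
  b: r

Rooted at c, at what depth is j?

3

Path from c to j: c – f – r – j, which has 3 edges.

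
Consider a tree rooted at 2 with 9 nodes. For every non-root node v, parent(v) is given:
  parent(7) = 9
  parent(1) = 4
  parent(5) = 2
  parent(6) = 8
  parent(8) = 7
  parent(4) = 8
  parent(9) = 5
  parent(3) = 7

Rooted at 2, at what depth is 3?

2 → 5 → 9 → 7 → 3 — 4 edges.

4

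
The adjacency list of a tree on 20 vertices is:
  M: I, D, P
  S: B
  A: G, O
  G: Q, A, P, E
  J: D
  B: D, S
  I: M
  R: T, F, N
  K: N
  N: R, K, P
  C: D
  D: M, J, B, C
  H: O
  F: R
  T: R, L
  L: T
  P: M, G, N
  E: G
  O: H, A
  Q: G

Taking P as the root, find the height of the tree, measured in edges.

A deepest node is H, reached by P → G → A → O → H.
That path has 4 edges, so the height is 4.

4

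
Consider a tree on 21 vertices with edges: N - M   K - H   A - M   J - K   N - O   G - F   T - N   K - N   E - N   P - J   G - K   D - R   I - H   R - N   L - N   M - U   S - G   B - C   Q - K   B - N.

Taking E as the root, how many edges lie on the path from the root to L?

E – N – L — 2 edges.

2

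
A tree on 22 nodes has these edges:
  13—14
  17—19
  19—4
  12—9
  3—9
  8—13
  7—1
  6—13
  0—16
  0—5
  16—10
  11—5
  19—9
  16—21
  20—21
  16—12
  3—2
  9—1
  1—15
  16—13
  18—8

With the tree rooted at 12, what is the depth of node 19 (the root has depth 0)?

12 → 9 → 19 — 2 edges.

2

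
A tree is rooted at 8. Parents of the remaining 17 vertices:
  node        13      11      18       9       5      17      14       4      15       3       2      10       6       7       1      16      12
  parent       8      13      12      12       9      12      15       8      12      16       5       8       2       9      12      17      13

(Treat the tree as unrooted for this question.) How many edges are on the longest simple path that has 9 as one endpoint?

Distances from 9 peak at 4, attained at 3 (4, 10 also at distance 4).
9–12–17–16–3

4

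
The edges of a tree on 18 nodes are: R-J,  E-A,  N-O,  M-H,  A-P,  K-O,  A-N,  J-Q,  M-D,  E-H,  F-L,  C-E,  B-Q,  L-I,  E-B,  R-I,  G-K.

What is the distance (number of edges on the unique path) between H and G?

6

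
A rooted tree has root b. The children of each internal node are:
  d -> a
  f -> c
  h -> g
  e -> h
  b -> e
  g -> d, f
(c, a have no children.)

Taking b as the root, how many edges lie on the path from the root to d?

b–e–h–g–d — 4 edges.

4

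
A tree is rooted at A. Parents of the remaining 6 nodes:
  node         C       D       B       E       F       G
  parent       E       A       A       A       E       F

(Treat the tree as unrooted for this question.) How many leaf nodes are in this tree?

4

The leaves are B, C, D, G.
That is 4 leaves.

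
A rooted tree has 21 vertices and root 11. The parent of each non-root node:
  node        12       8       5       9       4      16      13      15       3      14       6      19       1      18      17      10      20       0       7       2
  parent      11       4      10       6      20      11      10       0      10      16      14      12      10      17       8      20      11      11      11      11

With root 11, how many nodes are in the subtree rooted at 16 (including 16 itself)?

4

The subtree rooted at 16 contains: 16, 14, 6, 9 — 4 nodes.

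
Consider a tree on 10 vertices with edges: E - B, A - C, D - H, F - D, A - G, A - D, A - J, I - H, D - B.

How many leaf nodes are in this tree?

6

Degree-1 nodes: C, E, F, G, I, J — 6 of them.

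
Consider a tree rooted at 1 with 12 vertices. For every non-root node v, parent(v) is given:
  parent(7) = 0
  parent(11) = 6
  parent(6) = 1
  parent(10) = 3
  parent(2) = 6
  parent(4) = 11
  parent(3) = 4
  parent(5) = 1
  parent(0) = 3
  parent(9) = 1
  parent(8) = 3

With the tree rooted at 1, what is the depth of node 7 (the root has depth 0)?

6

1 → 6 → 11 → 4 → 3 → 0 → 7 — 6 edges.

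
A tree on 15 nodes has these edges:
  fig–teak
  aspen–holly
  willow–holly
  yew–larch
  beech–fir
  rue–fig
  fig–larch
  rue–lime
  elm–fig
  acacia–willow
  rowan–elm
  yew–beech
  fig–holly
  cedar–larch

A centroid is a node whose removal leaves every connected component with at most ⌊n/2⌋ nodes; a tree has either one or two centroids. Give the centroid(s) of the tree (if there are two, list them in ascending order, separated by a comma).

fig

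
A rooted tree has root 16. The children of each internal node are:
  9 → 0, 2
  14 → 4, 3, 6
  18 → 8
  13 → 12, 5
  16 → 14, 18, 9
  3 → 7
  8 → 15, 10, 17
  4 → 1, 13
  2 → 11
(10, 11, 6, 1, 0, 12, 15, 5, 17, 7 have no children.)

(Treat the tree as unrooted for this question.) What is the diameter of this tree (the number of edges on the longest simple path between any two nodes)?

7

A longest path is 5 – 13 – 4 – 14 – 16 – 9 – 2 – 11, with 7 edges.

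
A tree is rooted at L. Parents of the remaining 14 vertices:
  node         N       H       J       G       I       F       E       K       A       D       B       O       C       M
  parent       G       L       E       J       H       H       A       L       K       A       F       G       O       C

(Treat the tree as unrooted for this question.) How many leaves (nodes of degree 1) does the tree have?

The leaves are B, D, I, M, N.
That is 5 leaves.

5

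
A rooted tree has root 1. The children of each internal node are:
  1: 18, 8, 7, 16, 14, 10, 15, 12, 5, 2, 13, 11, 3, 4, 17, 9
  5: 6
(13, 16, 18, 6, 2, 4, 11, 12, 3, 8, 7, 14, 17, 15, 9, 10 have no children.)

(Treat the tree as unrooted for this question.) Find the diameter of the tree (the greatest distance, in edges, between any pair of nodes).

3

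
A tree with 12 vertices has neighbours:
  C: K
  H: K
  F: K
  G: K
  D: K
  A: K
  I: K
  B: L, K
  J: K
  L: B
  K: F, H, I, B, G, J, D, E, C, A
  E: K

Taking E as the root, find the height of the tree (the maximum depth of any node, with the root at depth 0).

L sits deepest: E → K → B → L — 3 edges from the root.

3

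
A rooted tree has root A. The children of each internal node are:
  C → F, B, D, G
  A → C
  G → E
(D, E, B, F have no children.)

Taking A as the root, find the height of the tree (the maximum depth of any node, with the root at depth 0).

3

A deepest node is E, reached by A–C–G–E.
That path has 3 edges, so the height is 3.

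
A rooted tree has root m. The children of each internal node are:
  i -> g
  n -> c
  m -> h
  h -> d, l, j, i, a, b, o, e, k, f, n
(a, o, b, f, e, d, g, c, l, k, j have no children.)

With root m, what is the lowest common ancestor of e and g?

Path e→root: e h m; path g→root: g i h m.
First common node: h.

h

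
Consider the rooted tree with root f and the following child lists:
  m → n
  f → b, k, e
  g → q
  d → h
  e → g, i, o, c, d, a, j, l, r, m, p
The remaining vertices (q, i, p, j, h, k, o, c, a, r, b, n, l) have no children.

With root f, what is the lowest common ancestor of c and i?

e

Ancestors of c (toward the root): c, e, f.
Ancestors of i: i, e, f.
The deepest node appearing in both lists is e.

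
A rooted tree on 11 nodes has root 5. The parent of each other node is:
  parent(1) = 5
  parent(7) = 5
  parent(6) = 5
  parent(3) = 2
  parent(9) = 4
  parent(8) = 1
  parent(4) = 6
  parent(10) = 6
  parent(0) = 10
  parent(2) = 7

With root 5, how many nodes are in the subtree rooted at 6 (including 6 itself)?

5

Descendants of 6 (including itself): 6, 4, 10, 9, 0. That's 5.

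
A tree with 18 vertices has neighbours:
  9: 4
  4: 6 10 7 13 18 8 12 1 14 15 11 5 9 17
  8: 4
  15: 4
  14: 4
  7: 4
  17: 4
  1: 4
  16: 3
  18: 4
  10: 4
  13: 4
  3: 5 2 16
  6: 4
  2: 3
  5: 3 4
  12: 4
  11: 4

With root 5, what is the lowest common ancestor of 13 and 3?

5

13's ancestor chain is 13, 4, 5 and 3's is 3, 5; they first meet at 5.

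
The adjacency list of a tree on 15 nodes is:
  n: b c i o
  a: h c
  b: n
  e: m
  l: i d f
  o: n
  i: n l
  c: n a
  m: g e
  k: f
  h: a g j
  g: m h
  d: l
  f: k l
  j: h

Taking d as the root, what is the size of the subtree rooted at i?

Descendants of i (including itself): i, n, b, o, c, a, h, j, g, m, e. That's 11.

11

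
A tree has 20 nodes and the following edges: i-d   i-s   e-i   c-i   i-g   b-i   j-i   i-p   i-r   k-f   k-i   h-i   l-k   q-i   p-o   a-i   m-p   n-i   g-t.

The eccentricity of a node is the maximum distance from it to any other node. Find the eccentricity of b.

Distances from b peak at 3, attained at o (m, l, t, f also at distance 3).
b – i – p – o

3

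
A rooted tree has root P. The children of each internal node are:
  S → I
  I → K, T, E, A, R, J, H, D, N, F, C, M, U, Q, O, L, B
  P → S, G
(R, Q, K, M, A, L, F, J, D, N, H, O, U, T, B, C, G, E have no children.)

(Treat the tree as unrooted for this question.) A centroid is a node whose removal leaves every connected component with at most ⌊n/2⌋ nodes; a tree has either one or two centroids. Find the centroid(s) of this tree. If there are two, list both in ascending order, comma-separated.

Delete I: the remaining components have sizes 3, 1, 1, 1, 1, 1, 1, 1, 1, 1, 1, 1, 1, 1, 1, 1, 1, 1. Max 3 ≤ 10, so I is a centroid.
Every other node leaves some component of size > 10, so the centroid is unique.

I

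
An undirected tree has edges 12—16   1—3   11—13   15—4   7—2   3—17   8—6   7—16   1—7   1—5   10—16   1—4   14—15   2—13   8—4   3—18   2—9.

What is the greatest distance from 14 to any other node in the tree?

7

A farthest node from 14 is 11.
The path 14-15-4-1-7-2-13-11 has 7 edges.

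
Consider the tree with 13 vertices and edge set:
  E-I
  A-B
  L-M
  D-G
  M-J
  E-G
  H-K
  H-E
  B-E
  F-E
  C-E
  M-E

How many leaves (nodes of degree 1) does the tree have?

8

Exactly 8 nodes have a single neighbour: A, C, D, F, I, J, K, L.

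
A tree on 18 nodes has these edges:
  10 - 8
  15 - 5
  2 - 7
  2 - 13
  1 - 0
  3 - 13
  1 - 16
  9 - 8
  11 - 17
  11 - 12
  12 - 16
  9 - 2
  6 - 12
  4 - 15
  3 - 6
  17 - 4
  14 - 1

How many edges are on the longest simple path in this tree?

12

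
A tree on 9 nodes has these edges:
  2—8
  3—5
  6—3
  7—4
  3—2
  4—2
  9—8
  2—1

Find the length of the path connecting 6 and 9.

4

The path is 6 - 3 - 2 - 8 - 9, which has 4 edges.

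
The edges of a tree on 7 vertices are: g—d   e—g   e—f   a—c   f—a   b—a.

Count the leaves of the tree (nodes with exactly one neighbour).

3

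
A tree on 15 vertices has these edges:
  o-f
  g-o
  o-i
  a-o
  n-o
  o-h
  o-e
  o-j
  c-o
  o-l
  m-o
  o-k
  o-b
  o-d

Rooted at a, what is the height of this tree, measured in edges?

2

c sits deepest: a-o-c — 2 edges from the root.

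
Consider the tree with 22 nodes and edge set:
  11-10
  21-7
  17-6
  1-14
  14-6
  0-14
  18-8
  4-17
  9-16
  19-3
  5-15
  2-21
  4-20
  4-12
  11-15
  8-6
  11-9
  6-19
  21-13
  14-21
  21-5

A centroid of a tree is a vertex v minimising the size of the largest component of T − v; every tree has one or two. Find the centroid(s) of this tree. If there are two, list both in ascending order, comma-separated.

Delete 14: the remaining components have sizes 10, 9, 1, 1. Max 10 ≤ 11, so 14 is a centroid.
Every other node leaves some component of size > 11, so the centroid is unique.

14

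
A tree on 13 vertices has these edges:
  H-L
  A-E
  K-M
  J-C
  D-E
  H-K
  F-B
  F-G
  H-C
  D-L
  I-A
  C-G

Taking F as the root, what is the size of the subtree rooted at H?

8

The subtree rooted at H contains: H, K, L, M, D, E, A, I — 8 nodes.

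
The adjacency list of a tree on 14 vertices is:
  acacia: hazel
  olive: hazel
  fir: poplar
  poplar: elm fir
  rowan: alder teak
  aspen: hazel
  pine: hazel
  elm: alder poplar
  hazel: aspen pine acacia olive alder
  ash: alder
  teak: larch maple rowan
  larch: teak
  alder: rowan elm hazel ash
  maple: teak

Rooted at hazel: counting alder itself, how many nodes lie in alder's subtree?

9

The subtree rooted at alder contains: alder, elm, rowan, ash, poplar, teak, fir, larch, maple — 9 nodes.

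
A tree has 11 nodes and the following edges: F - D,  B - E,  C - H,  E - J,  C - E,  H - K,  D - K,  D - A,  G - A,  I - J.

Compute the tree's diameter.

8

A longest path is I – J – E – C – H – K – D – A – G, with 8 edges.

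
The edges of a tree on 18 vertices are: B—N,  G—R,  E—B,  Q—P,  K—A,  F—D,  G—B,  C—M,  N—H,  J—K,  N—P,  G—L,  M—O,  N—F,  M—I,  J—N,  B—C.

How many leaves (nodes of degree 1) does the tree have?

9

Exactly 9 nodes have a single neighbour: A, D, E, H, I, L, O, Q, R.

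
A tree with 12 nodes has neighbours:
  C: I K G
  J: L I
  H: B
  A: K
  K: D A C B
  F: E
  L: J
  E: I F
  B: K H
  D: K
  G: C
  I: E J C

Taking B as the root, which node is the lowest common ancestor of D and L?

Ancestors of D (toward the root): D, K, B.
Ancestors of L: L, J, I, C, K, B.
The deepest node appearing in both lists is K.

K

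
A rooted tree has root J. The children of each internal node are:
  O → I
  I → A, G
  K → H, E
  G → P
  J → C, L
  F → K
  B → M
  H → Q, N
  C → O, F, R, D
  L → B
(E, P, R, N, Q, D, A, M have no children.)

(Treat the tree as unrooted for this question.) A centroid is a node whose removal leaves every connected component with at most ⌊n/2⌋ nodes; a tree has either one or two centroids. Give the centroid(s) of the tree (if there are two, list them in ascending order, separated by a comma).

C

Removing C splits the tree into components of sizes 6, 5, 4, 1, 1; the largest is 6 ≤ ⌊18/2⌋ = 9.
No neighbour of C does as well, so C is the unique centroid.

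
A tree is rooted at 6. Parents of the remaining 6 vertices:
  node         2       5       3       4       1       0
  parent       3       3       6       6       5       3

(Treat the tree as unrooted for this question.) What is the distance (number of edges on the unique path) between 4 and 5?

3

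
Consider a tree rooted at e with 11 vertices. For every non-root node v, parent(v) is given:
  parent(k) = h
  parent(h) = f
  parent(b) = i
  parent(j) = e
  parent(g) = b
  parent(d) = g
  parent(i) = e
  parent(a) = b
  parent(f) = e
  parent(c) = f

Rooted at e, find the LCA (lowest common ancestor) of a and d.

a's ancestor chain is a, b, i, e and d's is d, g, b, i, e; they first meet at b.

b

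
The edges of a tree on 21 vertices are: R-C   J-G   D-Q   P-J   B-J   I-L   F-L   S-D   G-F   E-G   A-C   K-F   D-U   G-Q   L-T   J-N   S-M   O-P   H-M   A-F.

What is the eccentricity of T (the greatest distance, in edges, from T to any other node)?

8

The node farthest from T is H, via T – L – F – G – Q – D – S – M – H — 8 edges.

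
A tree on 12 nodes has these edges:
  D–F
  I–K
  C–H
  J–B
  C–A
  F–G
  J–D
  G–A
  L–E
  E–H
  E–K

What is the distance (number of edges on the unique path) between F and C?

3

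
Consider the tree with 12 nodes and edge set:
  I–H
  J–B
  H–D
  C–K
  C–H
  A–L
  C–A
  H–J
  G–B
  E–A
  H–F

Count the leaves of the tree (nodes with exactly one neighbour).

7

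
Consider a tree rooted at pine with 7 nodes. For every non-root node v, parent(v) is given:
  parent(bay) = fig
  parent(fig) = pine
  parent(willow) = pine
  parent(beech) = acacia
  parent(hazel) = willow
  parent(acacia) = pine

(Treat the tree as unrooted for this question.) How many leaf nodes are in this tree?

Exactly 3 nodes have a single neighbour: bay, beech, hazel.

3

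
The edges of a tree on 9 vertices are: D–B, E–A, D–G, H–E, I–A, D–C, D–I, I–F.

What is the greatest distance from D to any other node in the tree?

4

Distances from D peak at 4, attained at H.
D–I–A–E–H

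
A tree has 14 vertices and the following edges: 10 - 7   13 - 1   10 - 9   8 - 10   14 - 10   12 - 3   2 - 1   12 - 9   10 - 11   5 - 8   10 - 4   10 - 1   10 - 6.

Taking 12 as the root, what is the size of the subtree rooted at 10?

10's subtree: {10, 7, 11, 1, 6, 14, 8, 4, 2, 13, 5}, size 11.

11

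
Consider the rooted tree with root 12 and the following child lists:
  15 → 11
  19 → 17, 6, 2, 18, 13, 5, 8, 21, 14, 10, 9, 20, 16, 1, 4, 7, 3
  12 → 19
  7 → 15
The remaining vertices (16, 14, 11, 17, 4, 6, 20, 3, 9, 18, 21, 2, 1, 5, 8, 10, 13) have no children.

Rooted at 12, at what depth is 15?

3

12 → 19 → 7 → 15 — 3 edges.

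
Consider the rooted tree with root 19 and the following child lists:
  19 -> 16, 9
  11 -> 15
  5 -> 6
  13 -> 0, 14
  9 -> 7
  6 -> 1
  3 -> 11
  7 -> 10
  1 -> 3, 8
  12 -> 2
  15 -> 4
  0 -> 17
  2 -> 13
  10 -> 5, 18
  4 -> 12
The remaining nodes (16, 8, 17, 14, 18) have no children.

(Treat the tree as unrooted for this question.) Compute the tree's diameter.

16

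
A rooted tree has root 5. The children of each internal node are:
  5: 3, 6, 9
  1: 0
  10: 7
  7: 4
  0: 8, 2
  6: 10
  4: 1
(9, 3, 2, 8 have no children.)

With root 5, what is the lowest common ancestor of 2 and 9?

Path 2→root: 2 0 1 4 7 10 6 5; path 9→root: 9 5.
First common node: 5.

5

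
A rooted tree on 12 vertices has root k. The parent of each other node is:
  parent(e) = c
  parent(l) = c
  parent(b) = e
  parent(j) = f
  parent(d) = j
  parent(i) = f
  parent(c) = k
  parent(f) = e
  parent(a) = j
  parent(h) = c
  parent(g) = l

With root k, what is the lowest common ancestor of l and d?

c

l's ancestor chain is l, c, k and d's is d, j, f, e, c, k; they first meet at c.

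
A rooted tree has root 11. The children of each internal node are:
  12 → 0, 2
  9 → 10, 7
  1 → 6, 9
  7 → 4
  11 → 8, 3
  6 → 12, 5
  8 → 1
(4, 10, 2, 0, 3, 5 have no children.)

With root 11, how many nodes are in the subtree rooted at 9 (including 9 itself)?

4

The subtree rooted at 9 contains: 9, 7, 10, 4 — 4 nodes.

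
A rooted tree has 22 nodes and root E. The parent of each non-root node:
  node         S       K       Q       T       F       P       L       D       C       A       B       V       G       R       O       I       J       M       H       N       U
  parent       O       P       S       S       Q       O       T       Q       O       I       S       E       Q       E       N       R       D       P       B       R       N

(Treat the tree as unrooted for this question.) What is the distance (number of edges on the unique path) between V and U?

4

Walking from V: V – E – R – N – U. Length 4.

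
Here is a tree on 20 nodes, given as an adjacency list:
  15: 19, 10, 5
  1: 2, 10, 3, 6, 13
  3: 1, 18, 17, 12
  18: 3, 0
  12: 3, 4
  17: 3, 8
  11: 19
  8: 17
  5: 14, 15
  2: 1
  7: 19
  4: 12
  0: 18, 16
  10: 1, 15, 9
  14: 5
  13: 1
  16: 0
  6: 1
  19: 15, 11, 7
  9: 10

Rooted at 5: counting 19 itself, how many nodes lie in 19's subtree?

The subtree rooted at 19 contains: 19, 7, 11 — 3 nodes.

3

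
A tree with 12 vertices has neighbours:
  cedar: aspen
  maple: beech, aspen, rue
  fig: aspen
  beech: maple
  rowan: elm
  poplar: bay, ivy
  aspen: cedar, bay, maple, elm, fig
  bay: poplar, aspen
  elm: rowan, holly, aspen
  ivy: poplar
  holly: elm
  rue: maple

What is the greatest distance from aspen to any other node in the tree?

3

The node farthest from aspen is ivy, via aspen-bay-poplar-ivy — 3 edges.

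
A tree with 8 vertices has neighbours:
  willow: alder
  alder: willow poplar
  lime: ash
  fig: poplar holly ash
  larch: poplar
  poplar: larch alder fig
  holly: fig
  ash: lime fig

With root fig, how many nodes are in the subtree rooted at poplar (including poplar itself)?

The subtree rooted at poplar contains: poplar, alder, larch, willow — 4 nodes.

4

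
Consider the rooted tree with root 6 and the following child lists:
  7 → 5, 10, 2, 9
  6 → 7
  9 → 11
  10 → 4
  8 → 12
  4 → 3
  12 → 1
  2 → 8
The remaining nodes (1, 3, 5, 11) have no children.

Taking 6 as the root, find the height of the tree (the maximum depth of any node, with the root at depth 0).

The longest root-to-leaf path is 6-7-2-8-12-1 (5 edges).

5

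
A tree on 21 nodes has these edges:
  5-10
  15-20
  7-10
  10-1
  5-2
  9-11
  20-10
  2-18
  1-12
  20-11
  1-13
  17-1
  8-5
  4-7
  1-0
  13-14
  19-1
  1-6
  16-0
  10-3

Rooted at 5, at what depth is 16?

Path from 5 to 16: 5 → 10 → 1 → 0 → 16, which has 4 edges.

4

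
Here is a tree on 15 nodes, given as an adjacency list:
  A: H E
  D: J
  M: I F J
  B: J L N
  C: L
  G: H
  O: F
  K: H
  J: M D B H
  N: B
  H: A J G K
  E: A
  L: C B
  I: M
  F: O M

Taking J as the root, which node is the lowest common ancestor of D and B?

J

Ancestors of D (toward the root): D, J.
Ancestors of B: B, J.
The deepest node appearing in both lists is J.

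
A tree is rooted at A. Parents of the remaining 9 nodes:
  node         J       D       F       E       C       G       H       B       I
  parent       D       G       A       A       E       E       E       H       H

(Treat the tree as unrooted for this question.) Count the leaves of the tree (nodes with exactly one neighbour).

5

Exactly 5 nodes have a single neighbour: B, C, F, I, J.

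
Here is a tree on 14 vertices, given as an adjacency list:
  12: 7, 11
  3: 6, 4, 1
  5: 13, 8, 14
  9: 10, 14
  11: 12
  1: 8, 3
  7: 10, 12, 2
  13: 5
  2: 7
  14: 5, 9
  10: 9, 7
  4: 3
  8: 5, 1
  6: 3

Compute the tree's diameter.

10

Starting from 4, a farthest node is 11 at distance 10.
One longest path: 4–3–1–8–5–14–9–10–7–12–11.
So the diameter is 10.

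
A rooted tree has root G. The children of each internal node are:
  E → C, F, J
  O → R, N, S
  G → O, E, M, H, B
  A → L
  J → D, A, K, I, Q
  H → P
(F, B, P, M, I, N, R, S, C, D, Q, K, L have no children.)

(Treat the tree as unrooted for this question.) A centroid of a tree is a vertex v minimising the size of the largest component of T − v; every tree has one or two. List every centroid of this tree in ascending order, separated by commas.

E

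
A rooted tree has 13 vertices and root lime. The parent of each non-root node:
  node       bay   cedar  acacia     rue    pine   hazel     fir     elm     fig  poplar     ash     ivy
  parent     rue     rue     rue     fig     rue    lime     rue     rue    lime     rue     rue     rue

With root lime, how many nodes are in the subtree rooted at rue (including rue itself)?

rue's subtree: {rue, pine, fir, cedar, poplar, bay, acacia, elm, ivy, ash}, size 10.

10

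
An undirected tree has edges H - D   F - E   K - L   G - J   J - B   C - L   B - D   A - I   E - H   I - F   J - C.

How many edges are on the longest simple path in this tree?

10

A longest path is A–I–F–E–H–D–B–J–C–L–K, with 10 edges.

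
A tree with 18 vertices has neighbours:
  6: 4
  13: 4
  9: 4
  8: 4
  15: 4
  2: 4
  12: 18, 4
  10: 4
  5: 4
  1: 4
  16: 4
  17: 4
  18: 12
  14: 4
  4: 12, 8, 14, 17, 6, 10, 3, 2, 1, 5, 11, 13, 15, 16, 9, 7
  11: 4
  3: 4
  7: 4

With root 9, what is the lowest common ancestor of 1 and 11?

4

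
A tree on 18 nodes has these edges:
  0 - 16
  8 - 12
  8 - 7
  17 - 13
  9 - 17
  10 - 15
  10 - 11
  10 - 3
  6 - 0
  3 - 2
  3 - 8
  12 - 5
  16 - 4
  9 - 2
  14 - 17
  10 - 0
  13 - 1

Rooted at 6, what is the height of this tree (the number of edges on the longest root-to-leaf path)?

A deepest node is 1, reached by 6 – 0 – 10 – 3 – 2 – 9 – 17 – 13 – 1.
That path has 8 edges, so the height is 8.

8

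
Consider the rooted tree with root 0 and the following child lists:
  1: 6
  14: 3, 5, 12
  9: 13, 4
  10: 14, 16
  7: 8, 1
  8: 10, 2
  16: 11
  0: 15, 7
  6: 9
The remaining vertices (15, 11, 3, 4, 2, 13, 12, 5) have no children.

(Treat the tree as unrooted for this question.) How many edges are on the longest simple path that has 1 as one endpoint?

5

Distances from 1 peak at 5, attained at 5 (3, 11, 12 also at distance 5).
1-7-8-10-14-5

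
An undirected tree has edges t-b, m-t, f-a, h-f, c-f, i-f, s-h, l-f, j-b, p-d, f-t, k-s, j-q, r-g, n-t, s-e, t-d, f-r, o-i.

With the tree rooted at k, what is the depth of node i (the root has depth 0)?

4

Climbing from i to the root: i – f – h – s – k. That's 4 steps.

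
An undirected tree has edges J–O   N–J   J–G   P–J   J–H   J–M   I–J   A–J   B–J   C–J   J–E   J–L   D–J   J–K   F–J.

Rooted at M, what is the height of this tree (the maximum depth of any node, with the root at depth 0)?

A deepest node is G, reached by M-J-G.
That path has 2 edges, so the height is 2.

2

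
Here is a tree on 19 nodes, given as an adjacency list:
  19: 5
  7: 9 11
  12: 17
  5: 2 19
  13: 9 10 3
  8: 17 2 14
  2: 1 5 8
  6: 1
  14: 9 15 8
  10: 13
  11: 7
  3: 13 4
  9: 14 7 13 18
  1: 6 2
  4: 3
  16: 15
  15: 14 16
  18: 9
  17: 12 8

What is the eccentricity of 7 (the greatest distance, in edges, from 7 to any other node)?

6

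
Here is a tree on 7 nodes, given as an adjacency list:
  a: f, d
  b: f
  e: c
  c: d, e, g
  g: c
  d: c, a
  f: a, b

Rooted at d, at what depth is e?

d–c–e — 2 edges.

2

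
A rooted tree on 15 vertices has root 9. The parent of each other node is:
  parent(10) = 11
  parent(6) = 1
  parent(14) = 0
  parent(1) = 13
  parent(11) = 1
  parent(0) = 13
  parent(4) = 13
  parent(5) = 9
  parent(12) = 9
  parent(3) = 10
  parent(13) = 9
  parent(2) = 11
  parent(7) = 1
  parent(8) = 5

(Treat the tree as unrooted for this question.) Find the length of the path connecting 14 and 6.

4

The path is 14 - 0 - 13 - 1 - 6, which has 4 edges.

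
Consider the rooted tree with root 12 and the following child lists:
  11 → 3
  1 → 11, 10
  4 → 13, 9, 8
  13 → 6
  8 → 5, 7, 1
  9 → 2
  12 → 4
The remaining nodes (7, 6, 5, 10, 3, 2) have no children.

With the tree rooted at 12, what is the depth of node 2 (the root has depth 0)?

Path from 12 to 2: 12 → 4 → 9 → 2, which has 3 edges.

3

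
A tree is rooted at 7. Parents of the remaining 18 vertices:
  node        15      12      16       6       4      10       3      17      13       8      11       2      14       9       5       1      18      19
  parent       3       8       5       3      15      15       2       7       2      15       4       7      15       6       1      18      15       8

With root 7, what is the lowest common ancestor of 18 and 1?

18's ancestor chain is 18, 15, 3, 2, 7 and 1's is 1, 18, 15, 3, 2, 7; they first meet at 18.

18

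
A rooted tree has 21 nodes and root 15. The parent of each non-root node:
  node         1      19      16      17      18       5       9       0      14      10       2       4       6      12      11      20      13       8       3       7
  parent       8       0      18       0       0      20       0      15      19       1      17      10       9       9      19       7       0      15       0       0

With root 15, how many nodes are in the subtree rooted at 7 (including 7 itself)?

Descendants of 7 (including itself): 7, 20, 5. That's 3.

3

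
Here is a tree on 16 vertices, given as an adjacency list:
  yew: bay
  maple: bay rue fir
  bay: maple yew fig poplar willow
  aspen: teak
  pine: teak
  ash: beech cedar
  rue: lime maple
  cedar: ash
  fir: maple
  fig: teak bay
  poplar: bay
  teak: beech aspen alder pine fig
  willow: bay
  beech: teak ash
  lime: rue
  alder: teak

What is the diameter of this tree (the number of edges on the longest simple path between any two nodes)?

8

Starting from cedar, a farthest node is lime at distance 8.
One longest path: cedar–ash–beech–teak–fig–bay–maple–rue–lime.
So the diameter is 8.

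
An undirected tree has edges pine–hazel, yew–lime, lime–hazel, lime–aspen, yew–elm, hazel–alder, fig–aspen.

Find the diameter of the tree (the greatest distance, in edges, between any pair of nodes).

BFS from elm reaches pine last, at distance 4; BFS from pine confirms no node is farther.
Path: elm - yew - lime - hazel - pine.

4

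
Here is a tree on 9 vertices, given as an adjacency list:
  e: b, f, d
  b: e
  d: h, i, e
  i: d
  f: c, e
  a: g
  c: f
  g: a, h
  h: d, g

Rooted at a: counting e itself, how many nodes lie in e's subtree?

4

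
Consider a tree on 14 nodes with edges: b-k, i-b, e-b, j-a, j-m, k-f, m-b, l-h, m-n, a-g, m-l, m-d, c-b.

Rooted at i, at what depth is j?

3

Path from i to j: i → b → m → j, which has 3 edges.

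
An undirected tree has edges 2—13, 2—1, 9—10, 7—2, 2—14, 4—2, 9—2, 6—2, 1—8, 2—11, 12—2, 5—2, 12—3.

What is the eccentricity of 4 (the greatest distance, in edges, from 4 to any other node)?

A farthest node from 4 is 3 (8, 10 also at distance 3).
The path 4–2–12–3 has 3 edges.

3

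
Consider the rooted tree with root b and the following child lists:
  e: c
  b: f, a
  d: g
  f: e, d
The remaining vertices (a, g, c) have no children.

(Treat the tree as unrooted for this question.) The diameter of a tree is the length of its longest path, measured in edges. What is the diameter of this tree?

4

Starting from g, a farthest node is a at distance 4.
One longest path: g–d–f–b–a.
So the diameter is 4.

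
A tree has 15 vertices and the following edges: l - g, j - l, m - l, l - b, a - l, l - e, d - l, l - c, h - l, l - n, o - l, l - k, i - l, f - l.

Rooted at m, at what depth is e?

2

Path from m to e: m – l – e, which has 2 edges.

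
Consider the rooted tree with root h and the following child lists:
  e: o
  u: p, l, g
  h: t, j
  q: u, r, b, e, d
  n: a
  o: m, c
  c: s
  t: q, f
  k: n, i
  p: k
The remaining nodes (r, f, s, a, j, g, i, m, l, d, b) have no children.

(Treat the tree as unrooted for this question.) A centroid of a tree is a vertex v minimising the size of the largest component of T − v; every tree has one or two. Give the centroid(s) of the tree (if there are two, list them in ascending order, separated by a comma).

q

Removing q splits the tree into components of sizes 8, 5, 4, 1, 1, 1; the largest is 8 ≤ ⌊21/2⌋ = 10.
Every other node leaves some component of size > 10, so the centroid is unique.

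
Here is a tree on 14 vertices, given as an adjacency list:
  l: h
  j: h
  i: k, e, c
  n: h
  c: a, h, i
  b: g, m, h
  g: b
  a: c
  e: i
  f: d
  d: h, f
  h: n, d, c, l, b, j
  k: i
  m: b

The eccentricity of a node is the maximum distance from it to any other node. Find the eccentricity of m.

5

Distances from m peak at 5, attained at k (e also at distance 5).
m-b-h-c-i-k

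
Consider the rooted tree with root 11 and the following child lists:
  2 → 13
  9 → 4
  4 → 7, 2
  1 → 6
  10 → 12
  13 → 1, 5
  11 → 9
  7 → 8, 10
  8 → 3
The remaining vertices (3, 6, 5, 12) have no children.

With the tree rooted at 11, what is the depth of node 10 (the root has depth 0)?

Climbing from 10 to the root: 10 → 7 → 4 → 9 → 11. That's 4 steps.

4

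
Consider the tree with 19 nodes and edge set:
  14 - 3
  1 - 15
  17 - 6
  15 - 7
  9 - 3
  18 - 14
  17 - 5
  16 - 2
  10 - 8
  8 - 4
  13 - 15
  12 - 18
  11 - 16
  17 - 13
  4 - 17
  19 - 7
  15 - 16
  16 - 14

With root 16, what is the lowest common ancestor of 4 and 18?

4's ancestor chain is 4, 17, 13, 15, 16 and 18's is 18, 14, 16; they first meet at 16.

16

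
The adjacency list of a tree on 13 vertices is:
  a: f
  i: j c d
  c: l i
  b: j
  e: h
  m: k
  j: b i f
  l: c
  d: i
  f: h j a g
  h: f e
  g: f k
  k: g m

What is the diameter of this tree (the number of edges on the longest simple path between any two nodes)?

A longest path is m – k – g – f – j – i – c – l, with 7 edges.

7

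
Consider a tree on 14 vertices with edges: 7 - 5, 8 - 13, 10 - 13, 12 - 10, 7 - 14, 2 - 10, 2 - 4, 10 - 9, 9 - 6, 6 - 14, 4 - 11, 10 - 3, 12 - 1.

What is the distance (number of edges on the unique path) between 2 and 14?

The path is 2 – 10 – 9 – 6 – 14, which has 4 edges.

4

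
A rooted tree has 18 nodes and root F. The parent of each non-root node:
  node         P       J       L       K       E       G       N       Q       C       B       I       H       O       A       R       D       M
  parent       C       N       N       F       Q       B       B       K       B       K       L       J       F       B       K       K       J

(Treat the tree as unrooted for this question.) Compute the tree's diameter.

A longest path is O–F–K–B–N–J–M, with 6 edges.

6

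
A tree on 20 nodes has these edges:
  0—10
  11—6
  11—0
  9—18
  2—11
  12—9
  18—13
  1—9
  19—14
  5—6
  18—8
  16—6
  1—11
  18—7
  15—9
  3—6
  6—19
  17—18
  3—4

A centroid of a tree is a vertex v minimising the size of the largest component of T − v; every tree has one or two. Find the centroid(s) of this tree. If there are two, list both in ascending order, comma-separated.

11

Delete 11: the remaining components have sizes 9, 7, 2, 1. Max 9 ≤ 10, so 11 is a centroid.
Every other node leaves some component of size > 10, so the centroid is unique.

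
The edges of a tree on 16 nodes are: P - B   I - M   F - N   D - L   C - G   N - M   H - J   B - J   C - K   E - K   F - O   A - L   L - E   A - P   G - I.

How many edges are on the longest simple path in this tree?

14

A longest path is H - J - B - P - A - L - E - K - C - G - I - M - N - F - O, with 14 edges.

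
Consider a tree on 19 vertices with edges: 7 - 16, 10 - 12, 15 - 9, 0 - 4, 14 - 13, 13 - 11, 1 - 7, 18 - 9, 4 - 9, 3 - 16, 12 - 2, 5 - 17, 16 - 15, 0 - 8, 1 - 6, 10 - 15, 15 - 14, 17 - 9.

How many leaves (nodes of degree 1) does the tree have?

7

Degree-1 nodes: 2, 3, 5, 6, 8, 11, 18 — 7 of them.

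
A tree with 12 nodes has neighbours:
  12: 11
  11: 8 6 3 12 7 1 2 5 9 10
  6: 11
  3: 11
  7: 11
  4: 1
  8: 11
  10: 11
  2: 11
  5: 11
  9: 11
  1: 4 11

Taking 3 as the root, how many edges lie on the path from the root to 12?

2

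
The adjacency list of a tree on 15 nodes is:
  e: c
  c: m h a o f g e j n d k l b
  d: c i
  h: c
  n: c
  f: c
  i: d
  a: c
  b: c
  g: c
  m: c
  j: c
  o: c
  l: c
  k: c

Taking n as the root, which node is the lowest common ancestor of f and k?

c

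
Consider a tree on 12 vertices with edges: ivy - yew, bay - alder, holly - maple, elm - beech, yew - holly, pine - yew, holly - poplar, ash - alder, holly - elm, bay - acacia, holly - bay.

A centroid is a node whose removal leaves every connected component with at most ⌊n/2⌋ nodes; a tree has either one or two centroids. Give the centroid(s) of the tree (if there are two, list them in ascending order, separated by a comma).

holly

If holly is removed the pieces have sizes 4, 3, 2, 1, 1, all ≤ ⌊12/2⌋ = 6.
No neighbour of holly does as well, so holly is the unique centroid.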